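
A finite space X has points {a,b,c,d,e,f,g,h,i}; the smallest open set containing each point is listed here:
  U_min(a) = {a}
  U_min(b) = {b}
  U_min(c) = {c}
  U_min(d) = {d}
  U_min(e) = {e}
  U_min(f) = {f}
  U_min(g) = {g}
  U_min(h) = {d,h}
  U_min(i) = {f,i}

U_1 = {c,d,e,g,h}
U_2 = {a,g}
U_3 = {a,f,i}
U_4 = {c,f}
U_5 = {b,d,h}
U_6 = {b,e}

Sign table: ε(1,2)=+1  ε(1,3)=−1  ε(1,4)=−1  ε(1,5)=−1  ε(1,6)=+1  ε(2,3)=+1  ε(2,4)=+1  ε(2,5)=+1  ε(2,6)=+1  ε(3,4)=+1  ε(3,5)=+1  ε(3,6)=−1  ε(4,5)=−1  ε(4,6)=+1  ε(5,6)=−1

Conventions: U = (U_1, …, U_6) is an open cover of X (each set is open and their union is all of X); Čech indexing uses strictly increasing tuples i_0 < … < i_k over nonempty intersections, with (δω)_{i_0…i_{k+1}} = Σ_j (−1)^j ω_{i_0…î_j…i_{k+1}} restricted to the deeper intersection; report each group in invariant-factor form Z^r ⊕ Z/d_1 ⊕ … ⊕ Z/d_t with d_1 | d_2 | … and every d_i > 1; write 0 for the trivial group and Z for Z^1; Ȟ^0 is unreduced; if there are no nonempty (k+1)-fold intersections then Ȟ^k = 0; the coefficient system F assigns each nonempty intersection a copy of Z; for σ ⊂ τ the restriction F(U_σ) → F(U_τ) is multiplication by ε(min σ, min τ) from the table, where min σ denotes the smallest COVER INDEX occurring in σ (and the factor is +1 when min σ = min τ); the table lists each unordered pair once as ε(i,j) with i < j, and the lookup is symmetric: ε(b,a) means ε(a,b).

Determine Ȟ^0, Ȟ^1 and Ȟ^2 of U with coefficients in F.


nerve simplices:
  U12={g} U14={c} U15={d,h} U16={e} U23={a} U34={f} U56={b}
C dims 6,7; δ0: rk 6, SNF 1^5·2
degree 0: 6−6−0 = 0 → Ȟ^0 ≅ 0
degree 1: 7−0−6 = 1 plus torsion [2] → Ȟ^1 ≅ Z ⊕ Z/2
degree 2: 0−0−0 = 0 → Ȟ^2 ≅ 0

Ȟ^0(U;F) ≅ 0; Ȟ^1(U;F) ≅ Z ⊕ Z/2; Ȟ^2(U;F) ≅ 0


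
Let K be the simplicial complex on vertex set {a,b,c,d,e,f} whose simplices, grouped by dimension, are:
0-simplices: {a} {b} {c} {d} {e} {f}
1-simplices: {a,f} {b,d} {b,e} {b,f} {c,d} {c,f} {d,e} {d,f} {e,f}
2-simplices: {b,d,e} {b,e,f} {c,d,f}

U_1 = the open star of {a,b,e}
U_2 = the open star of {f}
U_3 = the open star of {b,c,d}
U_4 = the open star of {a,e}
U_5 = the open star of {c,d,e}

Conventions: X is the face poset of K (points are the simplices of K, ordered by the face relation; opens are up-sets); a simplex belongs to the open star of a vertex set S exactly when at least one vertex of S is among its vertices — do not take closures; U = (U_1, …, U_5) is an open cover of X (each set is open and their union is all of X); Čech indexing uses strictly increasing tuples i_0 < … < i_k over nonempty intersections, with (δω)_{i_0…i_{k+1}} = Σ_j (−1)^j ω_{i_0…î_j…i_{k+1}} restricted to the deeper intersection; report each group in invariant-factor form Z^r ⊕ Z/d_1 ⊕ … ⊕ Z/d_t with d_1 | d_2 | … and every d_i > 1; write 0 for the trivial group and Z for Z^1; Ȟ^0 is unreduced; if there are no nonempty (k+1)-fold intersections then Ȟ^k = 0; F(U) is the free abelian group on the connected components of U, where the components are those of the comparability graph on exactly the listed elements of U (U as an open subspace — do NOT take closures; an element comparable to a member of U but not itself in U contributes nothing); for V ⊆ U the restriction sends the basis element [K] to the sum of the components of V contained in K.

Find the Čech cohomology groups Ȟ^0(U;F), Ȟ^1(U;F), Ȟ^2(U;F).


Ȟ^0(U;F) ≅ Z; Ȟ^1(U;F) ≅ Z; Ȟ^2(U;F) ≅ 0

nonempty overlaps:
  U1={{a},{b},{e},{a,f},{b,d},{b,e},{b,f},{d,e},{e,f},{b,d,e},{b,e,f}} U2={{f},{a,f},{b,f},{c,f},{d,f},{e,f},{b,e,f},{c,d,f}} U3={{b},{c},{d},{b,d},{b,e},{b,f},{c,d},{c,f},{d,e},{d,f},{b,d,e},{b,e,f},{c,d,f}} U4={{a},{e},{a,f},{b,e},{d,e},{e,f},{b,d,e},{b,e,f}} U5={{c},{d},{e},{b,d},{b,e},{c,d},{c,f},{d,e},{d,f},{e,f},{b,d,e},{b,e,f},{c,d,f}}
  U12={{a,f},{b,f},{e,f},{b,e,f}} U13={{b},{b,d},{b,e},{b,f},{d,e},{b,d,e},{b,e,f}} U14={{a},{e},{a,f},{b,e},{d,e},{e,f},{b,d,e},{b,e,f}} U15={{e},{b,d},{b,e},{d,e},{e,f},{b,d,e},{b,e,f}} U23={{b,f},{c,f},{d,f},{b,e,f},{c,d,f}} U24={{a,f},{e,f},{b,e,f}} U25={{c,f},{d,f},{e,f},{b,e,f},{c,d,f}} U34={{b,e},{d,e},{b,d,e},{b,e,f}} U35={{c},{d},{b,d},{b,e},{c,d},{c,f},{d,e},{d,f},{b,d,e},{b,e,f},{c,d,f}} U45={{e},{b,e},{d,e},{e,f},{b,d,e},{b,e,f}}
  U123={{b,f},{b,e,f}} U124={{a,f},{e,f},{b,e,f}} U125={{e,f},{b,e,f}} U134={{b,e},{d,e},{b,d,e},{b,e,f}} U135={{b,d},{b,e},{d,e},{b,d,e},{b,e,f}} U145={{e},{b,e},{d,e},{e,f},{b,d,e},{b,e,f}} U234={{b,e,f}} U235={{c,f},{d,f},{b,e,f},{c,d,f}} U245={{e,f},{b,e,f}} U345={{b,e},{d,e},{b,d,e},{b,e,f}}
  U1234={{b,e,f}} U1235={{b,e,f}} U1245={{e,f},{b,e,f}} U1345={{b,e},{d,e},{b,d,e},{b,e,f}} U2345={{b,e,f}}
  U12345={{b,e,f}}
components per intersection:
  U1: {{a},{a,f}} {{b},{e},{b,d},{b,e},{b,f},{d,e},{e,f},{b,d,e},{b,e,f}}
  U2: {{f},{a,f},{b,f},{c,f},{d,f},{e,f},{b,e,f},{c,d,f}}
  U3: {{b},{c},{d},{b,d},{b,e},{b,f},{c,d},{c,f},{d,e},{d,f},{b,d,e},{b,e,f},{c,d,f}}
  U4: {{a},{a,f}} {{e},{b,e},{d,e},{e,f},{b,d,e},{b,e,f}}
  U5: {{c},{d},{e},{b,d},{b,e},{c,d},{c,f},{d,e},{d,f},{e,f},{b,d,e},{b,e,f},{c,d,f}}
  U12: {{a,f}} {{b,f},{e,f},{b,e,f}}
  U13: {{b},{b,d},{b,e},{b,f},{d,e},{b,d,e},{b,e,f}}
  U14: {{a},{a,f}} {{e},{b,e},{d,e},{e,f},{b,d,e},{b,e,f}}
  U15: {{e},{b,d},{b,e},{d,e},{e,f},{b,d,e},{b,e,f}}
  U23: {{b,f},{b,e,f}} {{c,f},{d,f},{c,d,f}}
  U24: {{a,f}} {{e,f},{b,e,f}}
  U25: {{c,f},{d,f},{c,d,f}} {{e,f},{b,e,f}}
  U34: {{b,e},{d,e},{b,d,e},{b,e,f}}
  U35: {{c},{d},{b,d},{b,e},{c,d},{c,f},{d,e},{d,f},{b,d,e},{b,e,f},{c,d,f}}
  U45: {{e},{b,e},{d,e},{e,f},{b,d,e},{b,e,f}}
  U123: {{b,f},{b,e,f}}
  U124: {{a,f}} {{e,f},{b,e,f}}
  U125: {{e,f},{b,e,f}}
  U134: {{b,e},{d,e},{b,d,e},{b,e,f}}
  U135: {{b,d},{b,e},{d,e},{b,d,e},{b,e,f}}
  U145: {{e},{b,e},{d,e},{e,f},{b,d,e},{b,e,f}}
  U234: {{b,e,f}}
  U235: {{c,f},{d,f},{c,d,f}} {{b,e,f}}
  U245: {{e,f},{b,e,f}}
  U345: {{b,e},{d,e},{b,d,e},{b,e,f}}
  U1234: {{b,e,f}}
  U1235: {{b,e,f}}
  U1245: {{e,f},{b,e,f}}
  U1345: {{b,e},{d,e},{b,d,e},{b,e,f}}
  U2345: {{b,e,f}}
  U12345: {{b,e,f}}
C dims 7,15,12,5; δ0: rk 6, SNF 1^6; δ1: rk 8, SNF 1^8; δ2: rk 4, SNF 1^4
degree 0: 7−6−0 = 1 → Ȟ^0 ≅ Z
degree 1: 15−8−6 = 1 → Ȟ^1 ≅ Z
degree 2: 12−4−8 = 0 → Ȟ^2 ≅ 0


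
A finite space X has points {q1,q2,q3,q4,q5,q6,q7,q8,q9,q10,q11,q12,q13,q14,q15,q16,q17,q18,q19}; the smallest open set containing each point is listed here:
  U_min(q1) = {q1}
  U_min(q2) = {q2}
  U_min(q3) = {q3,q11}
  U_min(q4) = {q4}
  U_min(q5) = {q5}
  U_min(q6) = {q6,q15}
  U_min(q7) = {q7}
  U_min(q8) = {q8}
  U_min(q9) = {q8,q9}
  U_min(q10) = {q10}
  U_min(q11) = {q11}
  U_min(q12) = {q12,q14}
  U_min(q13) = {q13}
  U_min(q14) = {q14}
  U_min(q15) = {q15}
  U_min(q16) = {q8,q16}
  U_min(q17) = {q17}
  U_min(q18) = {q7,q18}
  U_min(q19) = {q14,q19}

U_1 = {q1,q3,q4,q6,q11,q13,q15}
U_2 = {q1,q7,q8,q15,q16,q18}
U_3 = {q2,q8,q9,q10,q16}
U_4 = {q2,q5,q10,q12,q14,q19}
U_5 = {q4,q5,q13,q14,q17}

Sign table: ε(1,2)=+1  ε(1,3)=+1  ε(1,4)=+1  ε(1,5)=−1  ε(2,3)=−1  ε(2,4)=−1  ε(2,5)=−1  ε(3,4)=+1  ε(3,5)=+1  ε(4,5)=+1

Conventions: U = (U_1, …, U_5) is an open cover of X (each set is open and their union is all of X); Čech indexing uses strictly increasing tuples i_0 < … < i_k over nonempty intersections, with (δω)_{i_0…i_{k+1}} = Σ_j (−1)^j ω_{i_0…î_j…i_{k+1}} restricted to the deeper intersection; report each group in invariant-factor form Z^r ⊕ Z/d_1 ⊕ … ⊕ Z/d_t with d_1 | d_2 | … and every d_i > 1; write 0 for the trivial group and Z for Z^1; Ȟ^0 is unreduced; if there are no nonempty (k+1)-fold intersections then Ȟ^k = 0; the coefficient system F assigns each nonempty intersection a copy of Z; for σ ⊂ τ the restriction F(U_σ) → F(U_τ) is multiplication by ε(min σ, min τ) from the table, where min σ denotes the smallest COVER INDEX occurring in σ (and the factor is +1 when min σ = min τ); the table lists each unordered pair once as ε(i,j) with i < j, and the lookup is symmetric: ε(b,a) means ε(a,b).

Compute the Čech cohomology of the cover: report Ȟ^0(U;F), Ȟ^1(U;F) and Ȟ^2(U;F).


intersection data:
  U12={q1,q15} U15={q4,q13} U23={q8,q16} U34={q2,q10} U45={q5,q14}
C dims 5,5; δ0: rk 4, SNF 1^4
Ȟ^0 = (5 − 4) − 0 = 1, so Ȟ^0 ≅ Z
Ȟ^1 = (5 − 0) − 4 = 1, so Ȟ^1 ≅ Z
Ȟ^2 = (0 − 0) − 0 = 0, so Ȟ^2 ≅ 0

Ȟ^0 ≅ Z, Ȟ^1 ≅ Z and Ȟ^2 ≅ 0


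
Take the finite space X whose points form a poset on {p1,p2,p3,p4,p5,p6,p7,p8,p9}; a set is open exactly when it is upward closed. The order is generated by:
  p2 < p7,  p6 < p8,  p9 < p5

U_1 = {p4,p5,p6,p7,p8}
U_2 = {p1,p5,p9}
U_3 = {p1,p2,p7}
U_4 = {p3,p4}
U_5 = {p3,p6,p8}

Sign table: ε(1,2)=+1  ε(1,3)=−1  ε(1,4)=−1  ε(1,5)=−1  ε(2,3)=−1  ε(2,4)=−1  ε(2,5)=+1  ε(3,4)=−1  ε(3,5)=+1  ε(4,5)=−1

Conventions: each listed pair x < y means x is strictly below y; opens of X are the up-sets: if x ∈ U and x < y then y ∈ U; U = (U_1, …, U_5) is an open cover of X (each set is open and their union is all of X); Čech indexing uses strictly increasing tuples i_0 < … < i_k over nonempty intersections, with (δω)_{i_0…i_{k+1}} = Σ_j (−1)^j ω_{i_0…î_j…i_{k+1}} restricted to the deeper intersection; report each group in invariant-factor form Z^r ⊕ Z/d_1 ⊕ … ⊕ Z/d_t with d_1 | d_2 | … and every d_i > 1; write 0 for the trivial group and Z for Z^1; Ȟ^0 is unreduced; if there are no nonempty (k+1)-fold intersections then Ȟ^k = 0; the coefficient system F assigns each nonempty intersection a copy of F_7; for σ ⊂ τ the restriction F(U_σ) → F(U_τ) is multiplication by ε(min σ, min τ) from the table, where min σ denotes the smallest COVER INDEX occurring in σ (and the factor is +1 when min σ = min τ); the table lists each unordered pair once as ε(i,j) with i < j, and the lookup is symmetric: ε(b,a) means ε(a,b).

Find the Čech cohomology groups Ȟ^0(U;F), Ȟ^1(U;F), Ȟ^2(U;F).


Ȟ^0 ≅ 0, Ȟ^1 ≅ Z/7, Ȟ^2 ≅ 0

nerve of the cover:
  U12={p5} U13={p7} U14={p4} U15={p6,p8} U23={p1} U45={p3}
C dims 5,6; δ0: rk_F7 5
Ȟ^0 = (5 − 5) − 0 = 0, so Ȟ^0 ≅ 0
Ȟ^1 = (6 − 0) − 5 = 1, so Ȟ^1 ≅ Z/7
Ȟ^2 = (0 − 0) − 0 = 0, so Ȟ^2 ≅ 0


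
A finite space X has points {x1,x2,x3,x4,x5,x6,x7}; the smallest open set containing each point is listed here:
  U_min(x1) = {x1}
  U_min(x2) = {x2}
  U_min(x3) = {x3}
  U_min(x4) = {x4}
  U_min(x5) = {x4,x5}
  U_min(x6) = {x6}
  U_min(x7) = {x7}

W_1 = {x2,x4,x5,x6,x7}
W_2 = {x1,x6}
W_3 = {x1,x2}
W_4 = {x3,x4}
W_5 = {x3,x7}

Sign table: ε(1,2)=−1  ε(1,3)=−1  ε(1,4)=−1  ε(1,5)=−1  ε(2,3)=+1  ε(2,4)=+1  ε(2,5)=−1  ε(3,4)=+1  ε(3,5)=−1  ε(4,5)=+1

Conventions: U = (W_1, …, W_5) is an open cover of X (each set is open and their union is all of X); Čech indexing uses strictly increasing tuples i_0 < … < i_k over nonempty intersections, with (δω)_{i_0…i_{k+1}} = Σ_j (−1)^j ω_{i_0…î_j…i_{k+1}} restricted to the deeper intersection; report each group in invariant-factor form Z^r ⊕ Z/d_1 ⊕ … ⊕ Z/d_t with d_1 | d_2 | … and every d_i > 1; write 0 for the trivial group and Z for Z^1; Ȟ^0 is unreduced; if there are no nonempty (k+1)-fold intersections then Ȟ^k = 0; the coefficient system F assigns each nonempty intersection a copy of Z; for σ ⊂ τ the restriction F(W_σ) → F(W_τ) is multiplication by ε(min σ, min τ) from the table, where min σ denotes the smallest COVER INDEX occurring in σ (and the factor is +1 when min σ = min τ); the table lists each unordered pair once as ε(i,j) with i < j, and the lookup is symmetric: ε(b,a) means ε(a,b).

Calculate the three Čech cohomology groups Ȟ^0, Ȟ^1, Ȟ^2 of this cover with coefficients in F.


Ȟ^0 ≅ Z,  Ȟ^1 ≅ Z^2,  Ȟ^2 ≅ 0

nonempty intersections:
  W12={x6} W13={x2} W14={x4} W15={x7} W23={x1} W45={x3}
C dims 5,6; δ0: rk 4, SNF 1^4
Ȟ^0: (5−4)−0=1 ⇒ Z
Ȟ^1: (6−0)−4=2 ⇒ Z^2
Ȟ^2: (0−0)−0=0 ⇒ 0


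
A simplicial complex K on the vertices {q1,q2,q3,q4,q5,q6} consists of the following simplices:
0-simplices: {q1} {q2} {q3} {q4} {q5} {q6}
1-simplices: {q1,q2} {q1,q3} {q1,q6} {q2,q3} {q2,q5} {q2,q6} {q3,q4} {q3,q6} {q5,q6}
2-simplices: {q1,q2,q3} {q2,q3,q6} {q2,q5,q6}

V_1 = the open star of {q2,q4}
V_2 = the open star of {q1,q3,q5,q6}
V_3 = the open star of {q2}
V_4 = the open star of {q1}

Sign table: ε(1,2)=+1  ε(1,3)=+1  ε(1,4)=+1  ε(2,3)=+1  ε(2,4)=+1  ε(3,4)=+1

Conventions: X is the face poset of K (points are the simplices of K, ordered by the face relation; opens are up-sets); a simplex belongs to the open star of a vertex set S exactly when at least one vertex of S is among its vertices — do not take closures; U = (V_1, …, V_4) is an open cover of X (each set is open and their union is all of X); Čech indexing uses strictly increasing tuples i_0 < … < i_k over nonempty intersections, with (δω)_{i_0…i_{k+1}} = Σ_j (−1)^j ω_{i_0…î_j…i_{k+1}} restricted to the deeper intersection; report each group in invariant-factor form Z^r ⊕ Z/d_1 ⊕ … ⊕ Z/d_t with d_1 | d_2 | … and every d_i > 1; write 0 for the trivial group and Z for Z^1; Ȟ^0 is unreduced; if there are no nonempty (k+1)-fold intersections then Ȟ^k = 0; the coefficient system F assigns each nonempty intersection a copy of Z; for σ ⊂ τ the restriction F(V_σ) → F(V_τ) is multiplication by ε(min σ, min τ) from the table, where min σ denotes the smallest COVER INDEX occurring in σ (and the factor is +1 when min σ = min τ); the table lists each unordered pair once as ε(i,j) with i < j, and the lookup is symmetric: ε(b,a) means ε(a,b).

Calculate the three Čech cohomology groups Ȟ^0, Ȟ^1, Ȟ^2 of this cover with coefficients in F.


Ȟ^0 ≅ Z,  Ȟ^1 ≅ 0,  Ȟ^2 ≅ 0

nonempty intersections:
  V1={{q2},{q4},{q1,q2},{q2,q3},{q2,q5},{q2,q6},{q3,q4},{q1,q2,q3},{q2,q3,q6},{q2,q5,q6}} V2={{q1},{q3},{q5},{q6},{q1,q2},{q1,q3},{q1,q6},{q2,q3},{q2,q5},{q2,q6},{q3,q4},{q3,q6},{q5,q6},{q1,q2,q3},{q2,q3,q6},{q2,q5,q6}} V3={{q2},{q1,q2},{q2,q3},{q2,q5},{q2,q6},{q1,q2,q3},{q2,q3,q6},{q2,q5,q6}} V4={{q1},{q1,q2},{q1,q3},{q1,q6},{q1,q2,q3}}
  V12={{q1,q2},{q2,q3},{q2,q5},{q2,q6},{q3,q4},{q1,q2,q3},{q2,q3,q6},{q2,q5,q6}} V13={{q2},{q1,q2},{q2,q3},{q2,q5},{q2,q6},{q1,q2,q3},{q2,q3,q6},{q2,q5,q6}} V14={{q1,q2},{q1,q2,q3}} V23={{q1,q2},{q2,q3},{q2,q5},{q2,q6},{q1,q2,q3},{q2,q3,q6},{q2,q5,q6}} V24={{q1},{q1,q2},{q1,q3},{q1,q6},{q1,q2,q3}} V34={{q1,q2},{q1,q2,q3}}
  V123={{q1,q2},{q2,q3},{q2,q5},{q2,q6},{q1,q2,q3},{q2,q3,q6},{q2,q5,q6}} V124={{q1,q2},{q1,q2,q3}} V134={{q1,q2},{q1,q2,q3}} V234={{q1,q2},{q1,q2,q3}}
  V1234={{q1,q2},{q1,q2,q3}}
C dims 4,6,4,1; δ0: rk 3, SNF 1^3; δ1: rk 3, SNF 1^3; δ2: rk 1, SNF 1^1
Ȟ^0: (4−3)−0=1 ⇒ Z
Ȟ^1: (6−3)−3=0 ⇒ 0
Ȟ^2: (4−1)−3=0 ⇒ 0


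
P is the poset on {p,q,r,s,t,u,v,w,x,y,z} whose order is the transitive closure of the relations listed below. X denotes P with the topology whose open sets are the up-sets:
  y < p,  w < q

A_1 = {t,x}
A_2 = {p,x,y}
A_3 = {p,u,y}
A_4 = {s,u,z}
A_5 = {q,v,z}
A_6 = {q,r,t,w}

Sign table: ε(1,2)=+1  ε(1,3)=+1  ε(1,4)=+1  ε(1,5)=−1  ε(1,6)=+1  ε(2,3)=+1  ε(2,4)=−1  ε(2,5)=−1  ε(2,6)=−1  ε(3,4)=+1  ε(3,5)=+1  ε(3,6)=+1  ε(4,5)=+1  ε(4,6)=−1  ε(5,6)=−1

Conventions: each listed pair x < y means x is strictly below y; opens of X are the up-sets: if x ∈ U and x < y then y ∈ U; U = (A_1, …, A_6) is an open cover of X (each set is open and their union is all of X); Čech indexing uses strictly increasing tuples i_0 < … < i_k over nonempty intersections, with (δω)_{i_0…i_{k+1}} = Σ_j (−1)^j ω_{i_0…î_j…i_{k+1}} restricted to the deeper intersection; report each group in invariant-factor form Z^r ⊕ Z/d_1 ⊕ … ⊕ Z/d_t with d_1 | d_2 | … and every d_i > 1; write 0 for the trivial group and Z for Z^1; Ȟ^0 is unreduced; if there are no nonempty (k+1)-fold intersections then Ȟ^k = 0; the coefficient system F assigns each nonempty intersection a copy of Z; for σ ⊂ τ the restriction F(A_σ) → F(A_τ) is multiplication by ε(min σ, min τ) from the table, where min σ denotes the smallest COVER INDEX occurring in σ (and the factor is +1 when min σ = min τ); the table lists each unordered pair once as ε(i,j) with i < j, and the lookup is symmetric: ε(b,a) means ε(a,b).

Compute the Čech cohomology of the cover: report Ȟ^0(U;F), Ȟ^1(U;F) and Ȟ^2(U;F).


cover nerve:
  A12={x} A16={t} A23={p,y} A34={u} A45={z} A56={q}
C dims 6,6; δ0: rk 6, SNF 1^5·2
Ȟ^0: (6−6)−0=0 ⇒ 0
Ȟ^1: (6−0)−6=0 plus torsion [2] ⇒ Z/2
Ȟ^2: (0−0)−0=0 ⇒ 0

Ȟ^0 ≅ 0,  Ȟ^1 ≅ Z/2,  Ȟ^2 ≅ 0


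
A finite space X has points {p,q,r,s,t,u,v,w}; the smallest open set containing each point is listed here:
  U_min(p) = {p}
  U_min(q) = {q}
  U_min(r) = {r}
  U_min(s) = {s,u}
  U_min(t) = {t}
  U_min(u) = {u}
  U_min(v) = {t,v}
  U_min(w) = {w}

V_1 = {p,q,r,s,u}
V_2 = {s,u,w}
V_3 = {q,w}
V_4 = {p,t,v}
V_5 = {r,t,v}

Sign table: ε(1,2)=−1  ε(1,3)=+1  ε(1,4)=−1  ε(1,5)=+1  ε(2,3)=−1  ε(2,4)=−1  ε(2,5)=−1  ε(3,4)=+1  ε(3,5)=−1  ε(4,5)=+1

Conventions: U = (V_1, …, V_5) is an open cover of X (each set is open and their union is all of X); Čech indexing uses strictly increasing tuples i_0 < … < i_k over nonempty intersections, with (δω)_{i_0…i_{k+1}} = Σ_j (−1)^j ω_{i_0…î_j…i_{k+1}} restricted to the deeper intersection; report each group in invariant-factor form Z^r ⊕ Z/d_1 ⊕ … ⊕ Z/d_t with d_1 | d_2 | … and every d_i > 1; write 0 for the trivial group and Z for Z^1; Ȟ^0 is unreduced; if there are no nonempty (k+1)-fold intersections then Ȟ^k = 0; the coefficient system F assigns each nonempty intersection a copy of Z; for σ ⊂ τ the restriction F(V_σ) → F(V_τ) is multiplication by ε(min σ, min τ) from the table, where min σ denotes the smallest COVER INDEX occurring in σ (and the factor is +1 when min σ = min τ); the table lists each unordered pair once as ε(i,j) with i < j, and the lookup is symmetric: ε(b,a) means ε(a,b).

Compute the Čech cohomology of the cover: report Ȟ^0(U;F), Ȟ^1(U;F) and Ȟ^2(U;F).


Ȟ^0 ≅ 0, Ȟ^1 ≅ Z ⊕ Z/2 and Ȟ^2 ≅ 0

cover nerve:
  V12={s,u} V13={q} V14={p} V15={r} V23={w} V45={t,v}
C dims 5,6; δ0: rk 5, SNF 1^4·2
Ȟ^0: (5−5)−0=0 ⇒ 0
Ȟ^1: (6−0)−5=1 plus torsion [2] ⇒ Z ⊕ Z/2
Ȟ^2: (0−0)−0=0 ⇒ 0


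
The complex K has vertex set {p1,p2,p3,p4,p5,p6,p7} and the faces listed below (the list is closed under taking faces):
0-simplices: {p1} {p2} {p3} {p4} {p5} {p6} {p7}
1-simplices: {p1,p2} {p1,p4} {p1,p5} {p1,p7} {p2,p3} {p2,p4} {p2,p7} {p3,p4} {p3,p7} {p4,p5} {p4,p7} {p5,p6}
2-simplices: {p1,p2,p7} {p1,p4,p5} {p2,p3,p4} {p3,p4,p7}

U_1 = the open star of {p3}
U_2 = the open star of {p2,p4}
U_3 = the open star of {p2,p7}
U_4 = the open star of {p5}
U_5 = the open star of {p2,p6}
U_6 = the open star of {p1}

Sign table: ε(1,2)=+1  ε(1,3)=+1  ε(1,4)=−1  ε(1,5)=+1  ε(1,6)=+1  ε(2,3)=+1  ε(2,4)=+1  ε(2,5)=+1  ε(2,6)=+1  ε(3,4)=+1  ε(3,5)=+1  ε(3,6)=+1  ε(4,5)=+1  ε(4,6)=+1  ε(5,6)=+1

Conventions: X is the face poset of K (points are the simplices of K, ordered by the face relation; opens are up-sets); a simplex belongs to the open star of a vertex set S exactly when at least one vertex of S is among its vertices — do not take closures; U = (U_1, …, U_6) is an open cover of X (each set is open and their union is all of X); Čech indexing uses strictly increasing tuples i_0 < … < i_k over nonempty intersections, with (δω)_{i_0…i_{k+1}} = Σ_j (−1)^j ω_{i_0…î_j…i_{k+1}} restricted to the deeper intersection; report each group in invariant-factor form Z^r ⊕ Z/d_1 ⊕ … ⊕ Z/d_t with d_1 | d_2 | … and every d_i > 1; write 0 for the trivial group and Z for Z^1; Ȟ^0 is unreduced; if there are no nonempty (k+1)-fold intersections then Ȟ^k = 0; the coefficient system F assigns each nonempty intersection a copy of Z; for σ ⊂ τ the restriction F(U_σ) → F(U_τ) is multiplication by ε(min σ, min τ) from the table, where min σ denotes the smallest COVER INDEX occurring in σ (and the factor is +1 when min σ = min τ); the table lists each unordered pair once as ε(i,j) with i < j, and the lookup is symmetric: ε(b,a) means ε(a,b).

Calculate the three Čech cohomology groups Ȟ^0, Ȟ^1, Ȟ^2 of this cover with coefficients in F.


nonempty overlaps:
  U1={{p3},{p2,p3},{p3,p4},{p3,p7},{p2,p3,p4},{p3,p4,p7}} U2={{p2},{p4},{p1,p2},{p1,p4},{p2,p3},{p2,p4},{p2,p7},{p3,p4},{p4,p5},{p4,p7},{p1,p2,p7},{p1,p4,p5},{p2,p3,p4},{p3,p4,p7}} U3={{p2},{p7},{p1,p2},{p1,p7},{p2,p3},{p2,p4},{p2,p7},{p3,p7},{p4,p7},{p1,p2,p7},{p2,p3,p4},{p3,p4,p7}} U4={{p5},{p1,p5},{p4,p5},{p5,p6},{p1,p4,p5}} U5={{p2},{p6},{p1,p2},{p2,p3},{p2,p4},{p2,p7},{p5,p6},{p1,p2,p7},{p2,p3,p4}} U6={{p1},{p1,p2},{p1,p4},{p1,p5},{p1,p7},{p1,p2,p7},{p1,p4,p5}}
  U12={{p2,p3},{p3,p4},{p2,p3,p4},{p3,p4,p7}} U13={{p2,p3},{p3,p7},{p2,p3,p4},{p3,p4,p7}} U15={{p2,p3},{p2,p3,p4}} U23={{p2},{p1,p2},{p2,p3},{p2,p4},{p2,p7},{p4,p7},{p1,p2,p7},{p2,p3,p4},{p3,p4,p7}} U24={{p4,p5},{p1,p4,p5}} U25={{p2},{p1,p2},{p2,p3},{p2,p4},{p2,p7},{p1,p2,p7},{p2,p3,p4}} U26={{p1,p2},{p1,p4},{p1,p2,p7},{p1,p4,p5}} U35={{p2},{p1,p2},{p2,p3},{p2,p4},{p2,p7},{p1,p2,p7},{p2,p3,p4}} U36={{p1,p2},{p1,p7},{p1,p2,p7}} U45={{p5,p6}} U46={{p1,p5},{p1,p4,p5}} U56={{p1,p2},{p1,p2,p7}}
  U123={{p2,p3},{p2,p3,p4},{p3,p4,p7}} U125={{p2,p3},{p2,p3,p4}} U135={{p2,p3},{p2,p3,p4}} U235={{p2},{p1,p2},{p2,p3},{p2,p4},{p2,p7},{p1,p2,p7},{p2,p3,p4}} U236={{p1,p2},{p1,p2,p7}} U246={{p1,p4,p5}} U256={{p1,p2},{p1,p2,p7}} U356={{p1,p2},{p1,p2,p7}}
  U1235={{p2,p3},{p2,p3,p4}} U2356={{p1,p2},{p1,p2,p7}}
C dims 6,12,8,2; δ0: rk 5, SNF 1^5; δ1: rk 6, SNF 1^6; δ2: rk 2, SNF 1^2
degree 0: 6−5−0 = 1 → Ȟ^0 ≅ Z
degree 1: 12−6−5 = 1 → Ȟ^1 ≅ Z
degree 2: 8−2−6 = 0 → Ȟ^2 ≅ 0

Ȟ^0(U;F) ≅ Z, Ȟ^1(U;F) ≅ Z, Ȟ^2(U;F) ≅ 0


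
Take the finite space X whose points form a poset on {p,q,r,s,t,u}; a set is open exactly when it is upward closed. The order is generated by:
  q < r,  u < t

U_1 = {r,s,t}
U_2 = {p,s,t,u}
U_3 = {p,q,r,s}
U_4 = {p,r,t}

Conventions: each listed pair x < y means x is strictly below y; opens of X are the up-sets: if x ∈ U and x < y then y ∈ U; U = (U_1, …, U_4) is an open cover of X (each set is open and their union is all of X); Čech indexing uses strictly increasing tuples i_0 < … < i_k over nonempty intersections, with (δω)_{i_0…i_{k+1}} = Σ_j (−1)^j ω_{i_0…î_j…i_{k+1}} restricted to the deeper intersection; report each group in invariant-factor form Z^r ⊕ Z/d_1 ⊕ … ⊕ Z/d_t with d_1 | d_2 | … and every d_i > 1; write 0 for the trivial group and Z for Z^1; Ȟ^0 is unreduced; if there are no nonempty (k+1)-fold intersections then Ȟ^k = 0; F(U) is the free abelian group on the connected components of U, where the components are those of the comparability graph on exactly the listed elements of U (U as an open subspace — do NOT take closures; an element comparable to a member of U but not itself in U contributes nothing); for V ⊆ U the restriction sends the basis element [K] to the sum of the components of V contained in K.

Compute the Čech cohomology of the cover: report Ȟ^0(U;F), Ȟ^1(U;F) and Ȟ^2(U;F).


nerve of the cover:
  U12={s,t} U13={r,s} U14={r,t} U23={p,s} U24={p,t} U34={p,r}
  U123={s} U124={t} U134={r} U234={p}
components per intersection:
  U1: {r} {s} {t}
  U2: {p} {s} {t,u}
  U3: {p} {q,r} {s}
  U4: {p} {r} {t}
  U12: {s} {t}
  U13: {r} {s}
  U14: {r} {t}
  U23: {p} {s}
  U24: {p} {t}
  U34: {p} {r}
  U123: {s}
  U124: {t}
  U134: {r}
  U234: {p}
C dims 12,12,4; δ0: rk 8, SNF 1^8; δ1: rk 4, SNF 1^4
Ȟ^0 = (12 − 8) − 0 = 4, so Ȟ^0 ≅ Z^4
Ȟ^1 = (12 − 4) − 8 = 0, so Ȟ^1 ≅ 0
Ȟ^2 = (4 − 0) − 4 = 0, so Ȟ^2 ≅ 0

Ȟ^0 ≅ Z^4,  Ȟ^1 ≅ 0,  Ȟ^2 ≅ 0


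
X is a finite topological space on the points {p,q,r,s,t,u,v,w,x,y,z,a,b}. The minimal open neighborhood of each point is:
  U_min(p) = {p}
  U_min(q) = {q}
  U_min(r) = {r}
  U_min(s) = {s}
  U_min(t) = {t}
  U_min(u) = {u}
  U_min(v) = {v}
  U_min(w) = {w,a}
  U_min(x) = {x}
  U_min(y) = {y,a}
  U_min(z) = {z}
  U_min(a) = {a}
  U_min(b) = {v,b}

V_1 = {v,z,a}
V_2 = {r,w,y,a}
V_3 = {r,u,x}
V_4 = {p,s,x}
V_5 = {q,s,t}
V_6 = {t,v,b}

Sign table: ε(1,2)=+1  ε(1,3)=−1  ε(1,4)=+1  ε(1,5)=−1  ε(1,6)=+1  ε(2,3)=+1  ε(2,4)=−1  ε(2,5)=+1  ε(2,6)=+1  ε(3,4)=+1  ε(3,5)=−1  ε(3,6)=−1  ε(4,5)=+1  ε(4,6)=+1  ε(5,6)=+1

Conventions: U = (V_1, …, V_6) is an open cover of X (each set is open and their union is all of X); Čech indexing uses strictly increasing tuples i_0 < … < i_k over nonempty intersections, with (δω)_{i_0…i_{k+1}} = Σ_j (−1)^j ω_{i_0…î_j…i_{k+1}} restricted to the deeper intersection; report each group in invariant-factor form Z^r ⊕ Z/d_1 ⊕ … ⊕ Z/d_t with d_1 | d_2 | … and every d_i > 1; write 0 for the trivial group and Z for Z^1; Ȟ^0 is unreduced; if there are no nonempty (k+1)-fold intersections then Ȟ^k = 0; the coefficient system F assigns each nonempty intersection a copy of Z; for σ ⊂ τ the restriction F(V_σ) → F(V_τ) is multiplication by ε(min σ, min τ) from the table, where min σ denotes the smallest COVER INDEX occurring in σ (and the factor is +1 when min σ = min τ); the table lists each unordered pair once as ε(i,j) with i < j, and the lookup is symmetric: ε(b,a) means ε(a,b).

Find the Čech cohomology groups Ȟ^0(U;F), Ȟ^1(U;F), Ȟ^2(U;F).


Ȟ^0 = Z; Ȟ^1 = Z; Ȟ^2 = 0

cover nerve:
  V12={a} V16={v} V23={r} V34={x} V45={s} V56={t}
C dims 6,6; δ0: rk 5, SNF 1^5
Ȟ^0: (6−5)−0=1 ⇒ Z
Ȟ^1: (6−0)−5=1 ⇒ Z
Ȟ^2: (0−0)−0=0 ⇒ 0


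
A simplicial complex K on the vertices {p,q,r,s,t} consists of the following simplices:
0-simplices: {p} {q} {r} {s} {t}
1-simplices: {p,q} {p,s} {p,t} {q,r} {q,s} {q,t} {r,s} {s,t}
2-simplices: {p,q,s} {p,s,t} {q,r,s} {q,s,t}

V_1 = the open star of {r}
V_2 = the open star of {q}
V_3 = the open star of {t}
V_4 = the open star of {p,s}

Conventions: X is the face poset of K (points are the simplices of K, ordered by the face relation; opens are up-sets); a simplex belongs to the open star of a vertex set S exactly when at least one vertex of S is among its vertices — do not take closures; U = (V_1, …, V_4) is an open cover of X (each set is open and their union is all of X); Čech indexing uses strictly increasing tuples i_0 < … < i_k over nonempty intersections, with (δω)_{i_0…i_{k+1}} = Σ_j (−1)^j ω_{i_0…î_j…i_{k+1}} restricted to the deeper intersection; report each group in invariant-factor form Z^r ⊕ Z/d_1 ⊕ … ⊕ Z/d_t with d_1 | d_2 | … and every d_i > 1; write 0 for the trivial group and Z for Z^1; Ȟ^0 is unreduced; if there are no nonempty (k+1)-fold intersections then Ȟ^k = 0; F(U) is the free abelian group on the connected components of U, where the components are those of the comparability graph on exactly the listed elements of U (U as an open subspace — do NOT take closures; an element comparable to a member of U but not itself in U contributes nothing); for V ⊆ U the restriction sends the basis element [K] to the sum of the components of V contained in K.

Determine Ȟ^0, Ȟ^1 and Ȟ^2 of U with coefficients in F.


Ȟ^0 = Z,  Ȟ^1 = 0,  Ȟ^2 = 0

nerve of the cover:
  V1={{r},{q,r},{r,s},{q,r,s}} V2={{q},{p,q},{q,r},{q,s},{q,t},{p,q,s},{q,r,s},{q,s,t}} V3={{t},{p,t},{q,t},{s,t},{p,s,t},{q,s,t}} V4={{p},{s},{p,q},{p,s},{p,t},{q,s},{r,s},{s,t},{p,q,s},{p,s,t},{q,r,s},{q,s,t}}
  V12={{q,r},{q,r,s}} V14={{r,s},{q,r,s}} V23={{q,t},{q,s,t}} V24={{p,q},{q,s},{p,q,s},{q,r,s},{q,s,t}} V34={{p,t},{s,t},{p,s,t},{q,s,t}}
  V124={{q,r,s}} V234={{q,s,t}}
components per intersection:
  V1: {{r},{q,r},{r,s},{q,r,s}}
  V2: {{q},{p,q},{q,r},{q,s},{q,t},{p,q,s},{q,r,s},{q,s,t}}
  V3: {{t},{p,t},{q,t},{s,t},{p,s,t},{q,s,t}}
  V4: {{p},{s},{p,q},{p,s},{p,t},{q,s},{r,s},{s,t},{p,q,s},{p,s,t},{q,r,s},{q,s,t}}
  V12: {{q,r},{q,r,s}}
  V14: {{r,s},{q,r,s}}
  V23: {{q,t},{q,s,t}}
  V24: {{p,q},{q,s},{p,q,s},{q,r,s},{q,s,t}}
  V34: {{p,t},{s,t},{p,s,t},{q,s,t}}
  V124: {{q,r,s}}
  V234: {{q,s,t}}
C dims 4,5,2; δ0: rk 3, SNF 1^3; δ1: rk 2, SNF 1^2
Ȟ^0 = (4 − 3) − 0 = 1, so Ȟ^0 ≅ Z
Ȟ^1 = (5 − 2) − 3 = 0, so Ȟ^1 ≅ 0
Ȟ^2 = (2 − 0) − 2 = 0, so Ȟ^2 ≅ 0


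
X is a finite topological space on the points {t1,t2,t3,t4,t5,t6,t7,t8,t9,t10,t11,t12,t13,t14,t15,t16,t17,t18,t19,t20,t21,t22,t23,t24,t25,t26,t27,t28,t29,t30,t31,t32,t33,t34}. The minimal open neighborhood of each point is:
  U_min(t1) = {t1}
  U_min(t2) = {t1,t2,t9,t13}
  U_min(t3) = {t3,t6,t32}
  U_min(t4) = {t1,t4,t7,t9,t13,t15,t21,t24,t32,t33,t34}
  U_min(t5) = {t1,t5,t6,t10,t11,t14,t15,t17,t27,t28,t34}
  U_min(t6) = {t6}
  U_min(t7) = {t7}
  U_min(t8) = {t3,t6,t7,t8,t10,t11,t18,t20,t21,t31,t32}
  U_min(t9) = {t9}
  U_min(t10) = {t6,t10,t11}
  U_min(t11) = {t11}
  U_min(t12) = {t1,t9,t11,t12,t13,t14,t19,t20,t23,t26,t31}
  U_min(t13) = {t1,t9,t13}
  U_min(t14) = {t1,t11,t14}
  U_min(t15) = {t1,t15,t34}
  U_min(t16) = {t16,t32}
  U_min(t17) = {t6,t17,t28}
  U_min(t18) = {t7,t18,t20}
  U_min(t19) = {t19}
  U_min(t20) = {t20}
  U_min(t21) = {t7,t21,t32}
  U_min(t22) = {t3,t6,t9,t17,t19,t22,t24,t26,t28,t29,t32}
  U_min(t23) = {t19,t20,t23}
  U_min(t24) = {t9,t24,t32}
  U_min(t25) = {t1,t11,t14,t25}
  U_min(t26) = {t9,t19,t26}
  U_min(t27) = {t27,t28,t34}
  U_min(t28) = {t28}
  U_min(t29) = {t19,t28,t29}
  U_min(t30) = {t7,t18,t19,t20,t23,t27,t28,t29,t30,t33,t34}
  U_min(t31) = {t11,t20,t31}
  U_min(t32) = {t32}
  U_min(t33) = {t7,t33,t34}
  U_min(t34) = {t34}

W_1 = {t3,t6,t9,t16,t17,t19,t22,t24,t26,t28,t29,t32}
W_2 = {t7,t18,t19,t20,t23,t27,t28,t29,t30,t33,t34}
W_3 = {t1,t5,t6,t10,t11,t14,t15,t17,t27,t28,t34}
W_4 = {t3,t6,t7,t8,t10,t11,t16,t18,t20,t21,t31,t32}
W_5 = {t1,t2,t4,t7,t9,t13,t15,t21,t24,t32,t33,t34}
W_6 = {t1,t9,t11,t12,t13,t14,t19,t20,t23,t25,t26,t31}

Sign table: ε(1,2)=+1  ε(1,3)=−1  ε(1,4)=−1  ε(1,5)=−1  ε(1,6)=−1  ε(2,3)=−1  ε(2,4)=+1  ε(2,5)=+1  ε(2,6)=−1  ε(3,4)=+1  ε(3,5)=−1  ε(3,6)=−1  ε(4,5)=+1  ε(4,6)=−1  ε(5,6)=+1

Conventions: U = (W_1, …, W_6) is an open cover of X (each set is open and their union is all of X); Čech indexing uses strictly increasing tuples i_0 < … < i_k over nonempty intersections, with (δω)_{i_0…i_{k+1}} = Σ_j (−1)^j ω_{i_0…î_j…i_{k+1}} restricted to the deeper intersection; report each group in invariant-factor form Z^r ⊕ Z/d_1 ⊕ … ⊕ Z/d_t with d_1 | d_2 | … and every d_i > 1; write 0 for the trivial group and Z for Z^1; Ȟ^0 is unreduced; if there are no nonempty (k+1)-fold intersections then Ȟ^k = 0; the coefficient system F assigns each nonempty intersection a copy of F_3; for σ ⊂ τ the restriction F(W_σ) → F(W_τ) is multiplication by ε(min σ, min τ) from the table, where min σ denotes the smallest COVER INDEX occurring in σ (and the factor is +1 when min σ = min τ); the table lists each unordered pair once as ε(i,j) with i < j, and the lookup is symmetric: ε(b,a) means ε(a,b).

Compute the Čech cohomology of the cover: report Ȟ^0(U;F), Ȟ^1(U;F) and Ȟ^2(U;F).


nonempty intersections:
  W12={t19,t28,t29} W13={t6,t17,t28} W14={t3,t6,t16,t32} W15={t9,t24,t32} W16={t9,t19,t26} W23={t27,t28,t34} W24={t7,t18,t20} W25={t7,t33,t34} W26={t19,t20,t23} W34={t6,t10,t11} W35={t1,t15,t34} W36={t1,t11,t14} W45={t7,t21,t32} W46={t11,t20,t31} W56={t1,t9,t13}
  W123={t28} W126={t19} W134={t6} W145={t32} W156={t9} W235={t34} W245={t7} W246={t20} W346={t11} W356={t1}
C dims 6,15,10; δ0: rk_F3 6; δ1: rk_F3 9
Ȟ^0: (6−6)−0=0 ⇒ 0
Ȟ^1: (15−9)−6=0 ⇒ 0
Ȟ^2: (10−0)−9=1 ⇒ Z/3

Ȟ^0 = 0; Ȟ^1 = 0; Ȟ^2 = Z/3


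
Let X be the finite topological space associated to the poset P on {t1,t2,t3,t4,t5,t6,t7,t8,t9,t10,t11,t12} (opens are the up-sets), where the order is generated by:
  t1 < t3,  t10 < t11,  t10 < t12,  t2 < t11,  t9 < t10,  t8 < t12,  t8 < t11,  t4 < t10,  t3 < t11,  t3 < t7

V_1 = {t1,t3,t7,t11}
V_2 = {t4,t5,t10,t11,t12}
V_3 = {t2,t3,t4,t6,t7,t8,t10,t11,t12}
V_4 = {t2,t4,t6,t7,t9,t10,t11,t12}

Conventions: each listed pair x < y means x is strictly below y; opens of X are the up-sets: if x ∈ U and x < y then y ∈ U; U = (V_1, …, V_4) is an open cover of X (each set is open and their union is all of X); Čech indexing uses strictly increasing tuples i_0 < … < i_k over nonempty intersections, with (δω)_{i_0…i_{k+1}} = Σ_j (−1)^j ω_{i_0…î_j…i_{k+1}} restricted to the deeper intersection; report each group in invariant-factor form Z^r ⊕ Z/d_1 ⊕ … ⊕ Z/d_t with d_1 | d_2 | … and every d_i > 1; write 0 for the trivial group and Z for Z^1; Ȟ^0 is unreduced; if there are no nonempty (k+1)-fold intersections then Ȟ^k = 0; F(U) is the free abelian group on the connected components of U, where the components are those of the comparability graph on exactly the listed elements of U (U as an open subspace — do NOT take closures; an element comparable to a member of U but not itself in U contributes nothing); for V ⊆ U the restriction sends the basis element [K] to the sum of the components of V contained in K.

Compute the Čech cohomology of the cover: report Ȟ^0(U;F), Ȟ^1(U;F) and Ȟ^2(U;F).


Ȟ^0 = Z^3, Ȟ^1 = 0, Ȟ^2 = 0

nonempty intersections:
  V12={t11} V13={t3,t7,t11} V14={t7,t11} V23={t4,t10,t11,t12} V24={t4,t10,t11,t12} V34={t2,t4,t6,t7,t10,t11,t12}
  V123={t11} V124={t11} V134={t7,t11} V234={t4,t10,t11,t12}
  V1234={t11}
components per intersection:
  V1: {t1,t3,t7,t11}
  V2: {t4,t10,t11,t12} {t5}
  V3: {t2,t3,t4,t7,t8,t10,t11,t12} {t6}
  V4: {t2,t4,t9,t10,t11,t12} {t6} {t7}
  V12: {t11}
  V13: {t3,t7,t11}
  V14: {t7} {t11}
  V23: {t4,t10,t11,t12}
  V24: {t4,t10,t11,t12}
  V34: {t2,t4,t10,t11,t12} {t6} {t7}
  V123: {t11}
  V124: {t11}
  V134: {t7} {t11}
  V234: {t4,t10,t11,t12}
  V1234: {t11}
C dims 8,9,5,1; δ0: rk 5, SNF 1^5; δ1: rk 4, SNF 1^4; δ2: rk 1, SNF 1^1
Ȟ^0: (8−5)−0=3 ⇒ Z^3
Ȟ^1: (9−4)−5=0 ⇒ 0
Ȟ^2: (5−1)−4=0 ⇒ 0


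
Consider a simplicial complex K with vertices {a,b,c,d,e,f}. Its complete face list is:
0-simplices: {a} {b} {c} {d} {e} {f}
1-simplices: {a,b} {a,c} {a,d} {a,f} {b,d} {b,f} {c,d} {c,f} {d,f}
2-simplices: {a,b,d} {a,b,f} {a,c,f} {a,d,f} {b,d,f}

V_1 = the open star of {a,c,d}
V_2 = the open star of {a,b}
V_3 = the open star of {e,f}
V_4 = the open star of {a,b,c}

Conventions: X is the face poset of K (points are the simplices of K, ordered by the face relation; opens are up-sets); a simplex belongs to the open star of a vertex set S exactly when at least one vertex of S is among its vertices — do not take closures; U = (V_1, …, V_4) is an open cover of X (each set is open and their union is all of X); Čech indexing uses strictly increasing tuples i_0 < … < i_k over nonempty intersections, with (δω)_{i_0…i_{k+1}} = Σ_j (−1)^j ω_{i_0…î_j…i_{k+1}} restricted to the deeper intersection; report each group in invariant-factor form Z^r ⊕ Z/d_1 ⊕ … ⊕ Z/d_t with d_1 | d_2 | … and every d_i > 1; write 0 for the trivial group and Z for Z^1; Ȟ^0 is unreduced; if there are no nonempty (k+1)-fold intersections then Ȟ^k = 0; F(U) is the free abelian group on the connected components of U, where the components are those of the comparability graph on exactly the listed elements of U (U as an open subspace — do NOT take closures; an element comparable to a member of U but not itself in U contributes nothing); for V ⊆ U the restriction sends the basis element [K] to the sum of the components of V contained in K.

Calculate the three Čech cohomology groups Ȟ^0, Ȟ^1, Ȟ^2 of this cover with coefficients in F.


Ȟ^0 = Z^2,  Ȟ^1 = 0,  Ȟ^2 = Z

nerve simplices:
  V1={{a},{c},{d},{a,b},{a,c},{a,d},{a,f},{b,d},{c,d},{c,f},{d,f},{a,b,d},{a,b,f},{a,c,f},{a,d,f},{b,d,f}} V2={{a},{b},{a,b},{a,c},{a,d},{a,f},{b,d},{b,f},{a,b,d},{a,b,f},{a,c,f},{a,d,f},{b,d,f}} V3={{e},{f},{a,f},{b,f},{c,f},{d,f},{a,b,f},{a,c,f},{a,d,f},{b,d,f}} V4={{a},{b},{c},{a,b},{a,c},{a,d},{a,f},{b,d},{b,f},{c,d},{c,f},{a,b,d},{a,b,f},{a,c,f},{a,d,f},{b,d,f}}
  V12={{a},{a,b},{a,c},{a,d},{a,f},{b,d},{a,b,d},{a,b,f},{a,c,f},{a,d,f},{b,d,f}} V13={{a,f},{c,f},{d,f},{a,b,f},{a,c,f},{a,d,f},{b,d,f}} V14={{a},{c},{a,b},{a,c},{a,d},{a,f},{b,d},{c,d},{c,f},{a,b,d},{a,b,f},{a,c,f},{a,d,f},{b,d,f}} V23={{a,f},{b,f},{a,b,f},{a,c,f},{a,d,f},{b,d,f}} V24={{a},{b},{a,b},{a,c},{a,d},{a,f},{b,d},{b,f},{a,b,d},{a,b,f},{a,c,f},{a,d,f},{b,d,f}} V34={{a,f},{b,f},{c,f},{a,b,f},{a,c,f},{a,d,f},{b,d,f}}
  V123={{a,f},{a,b,f},{a,c,f},{a,d,f},{b,d,f}} V124={{a},{a,b},{a,c},{a,d},{a,f},{b,d},{a,b,d},{a,b,f},{a,c,f},{a,d,f},{b,d,f}} V134={{a,f},{c,f},{a,b,f},{a,c,f},{a,d,f},{b,d,f}} V234={{a,f},{b,f},{a,b,f},{a,c,f},{a,d,f},{b,d,f}}
  V1234={{a,f},{a,b,f},{a,c,f},{a,d,f},{b,d,f}}
components per intersection:
  V1: {{a},{c},{d},{a,b},{a,c},{a,d},{a,f},{b,d},{c,d},{c,f},{d,f},{a,b,d},{a,b,f},{a,c,f},{a,d,f},{b,d,f}}
  V2: {{a},{b},{a,b},{a,c},{a,d},{a,f},{b,d},{b,f},{a,b,d},{a,b,f},{a,c,f},{a,d,f},{b,d,f}}
  V3: {{e}} {{f},{a,f},{b,f},{c,f},{d,f},{a,b,f},{a,c,f},{a,d,f},{b,d,f}}
  V4: {{a},{b},{c},{a,b},{a,c},{a,d},{a,f},{b,d},{b,f},{c,d},{c,f},{a,b,d},{a,b,f},{a,c,f},{a,d,f},{b,d,f}}
  V12: {{a},{a,b},{a,c},{a,d},{a,f},{b,d},{a,b,d},{a,b,f},{a,c,f},{a,d,f},{b,d,f}}
  V13: {{a,f},{c,f},{d,f},{a,b,f},{a,c,f},{a,d,f},{b,d,f}}
  V14: {{a},{c},{a,b},{a,c},{a,d},{a,f},{b,d},{c,d},{c,f},{a,b,d},{a,b,f},{a,c,f},{a,d,f},{b,d,f}}
  V23: {{a,f},{b,f},{a,b,f},{a,c,f},{a,d,f},{b,d,f}}
  V24: {{a},{b},{a,b},{a,c},{a,d},{a,f},{b,d},{b,f},{a,b,d},{a,b,f},{a,c,f},{a,d,f},{b,d,f}}
  V34: {{a,f},{b,f},{c,f},{a,b,f},{a,c,f},{a,d,f},{b,d,f}}
  V123: {{a,f},{a,b,f},{a,c,f},{a,d,f}} {{b,d,f}}
  V124: {{a},{a,b},{a,c},{a,d},{a,f},{b,d},{a,b,d},{a,b,f},{a,c,f},{a,d,f},{b,d,f}}
  V134: {{a,f},{c,f},{a,b,f},{a,c,f},{a,d,f}} {{b,d,f}}
  V234: {{a,f},{b,f},{a,b,f},{a,c,f},{a,d,f},{b,d,f}}
  V1234: {{a,f},{a,b,f},{a,c,f},{a,d,f}} {{b,d,f}}
C dims 5,6,6,2; δ0: rk 3, SNF 1^3; δ1: rk 3, SNF 1^3; δ2: rk 2, SNF 1^2
degree 0: 5−3−0 = 2 → Ȟ^0 ≅ Z^2
degree 1: 6−3−3 = 0 → Ȟ^1 ≅ 0
degree 2: 6−2−3 = 1 → Ȟ^2 ≅ Z


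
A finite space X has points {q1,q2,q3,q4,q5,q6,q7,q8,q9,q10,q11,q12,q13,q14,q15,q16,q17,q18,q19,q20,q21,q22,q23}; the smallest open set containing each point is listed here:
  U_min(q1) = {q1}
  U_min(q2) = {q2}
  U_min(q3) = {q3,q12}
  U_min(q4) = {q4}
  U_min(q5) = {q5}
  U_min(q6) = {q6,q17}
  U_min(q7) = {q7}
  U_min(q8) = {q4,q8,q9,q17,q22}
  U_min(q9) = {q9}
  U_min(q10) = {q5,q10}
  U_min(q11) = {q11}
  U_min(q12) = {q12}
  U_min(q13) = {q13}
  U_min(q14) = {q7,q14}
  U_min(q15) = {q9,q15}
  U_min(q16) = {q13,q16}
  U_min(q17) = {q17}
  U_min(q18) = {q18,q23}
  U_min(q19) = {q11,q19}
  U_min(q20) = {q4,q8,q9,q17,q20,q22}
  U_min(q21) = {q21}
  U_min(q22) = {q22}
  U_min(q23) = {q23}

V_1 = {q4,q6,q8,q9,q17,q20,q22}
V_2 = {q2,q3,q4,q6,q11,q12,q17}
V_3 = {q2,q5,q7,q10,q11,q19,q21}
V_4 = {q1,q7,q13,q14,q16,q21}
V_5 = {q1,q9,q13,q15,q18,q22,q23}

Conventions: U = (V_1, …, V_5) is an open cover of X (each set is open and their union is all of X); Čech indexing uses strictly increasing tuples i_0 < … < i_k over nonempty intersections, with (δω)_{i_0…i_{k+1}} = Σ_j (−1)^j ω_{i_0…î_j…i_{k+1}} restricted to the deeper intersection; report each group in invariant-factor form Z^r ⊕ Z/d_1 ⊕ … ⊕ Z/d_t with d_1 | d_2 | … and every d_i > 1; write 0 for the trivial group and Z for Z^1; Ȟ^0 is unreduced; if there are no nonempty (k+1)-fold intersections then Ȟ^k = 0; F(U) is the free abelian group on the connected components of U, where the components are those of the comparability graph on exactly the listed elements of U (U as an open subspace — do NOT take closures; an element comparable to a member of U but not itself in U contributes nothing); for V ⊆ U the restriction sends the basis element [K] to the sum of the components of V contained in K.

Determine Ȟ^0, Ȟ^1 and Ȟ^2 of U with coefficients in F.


cover nerve:
  V12={q4,q6,q17} V15={q9,q22} V23={q2,q11} V34={q7,q21} V45={q1,q13}
components per intersection:
  V1: {q4,q6,q8,q9,q17,q20,q22}
  V2: {q2} {q3,q12} {q4} {q6,q17} {q11}
  V3: {q2} {q5,q10} {q7} {q11,q19} {q21}
  V4: {q1} {q7,q14} {q13,q16} {q21}
  V5: {q1} {q9,q15} {q13} {q18,q23} {q22}
  V12: {q4} {q6,q17}
  V15: {q9} {q22}
  V23: {q2} {q11}
  V34: {q7} {q21}
  V45: {q1} {q13}
C dims 20,10; δ0: rk 10, SNF 1^10
Ȟ^0: (20−10)−0=10 ⇒ Z^10
Ȟ^1: (10−0)−10=0 ⇒ 0
Ȟ^2: (0−0)−0=0 ⇒ 0

Ȟ^0(U;F) ≅ Z^10,  Ȟ^1(U;F) ≅ 0,  Ȟ^2(U;F) ≅ 0
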